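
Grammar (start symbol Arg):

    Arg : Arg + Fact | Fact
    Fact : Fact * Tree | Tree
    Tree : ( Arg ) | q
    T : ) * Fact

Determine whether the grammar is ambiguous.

(T is unreachable from Arg, so its rules don't affect L(Arg).) This is a standard precedence ladder (Arg over Fact over Tree), with each level left-recursive on its own operator ('+' at Arg, '*' at Fact). That structure is LR(1), hence unambiguous.

Unambiguous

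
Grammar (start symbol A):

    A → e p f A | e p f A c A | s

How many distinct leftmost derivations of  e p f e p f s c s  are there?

Parse trees for e p f e p f s c s:
  [A e p f [A e p f [A s] c [A s]]]
  [A e p f [A e p f [A s]] c [A s]]

2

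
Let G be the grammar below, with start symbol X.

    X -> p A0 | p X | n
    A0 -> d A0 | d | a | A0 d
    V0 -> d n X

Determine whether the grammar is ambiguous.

Witness: p d d

Derivation 1: X ⇒ p A0 ⇒ p d A0 ⇒ p d d
Derivation 2: X ⇒ p A0 ⇒ p A0 d ⇒ p d d

Two distinct leftmost derivations for the same string.

Ambiguous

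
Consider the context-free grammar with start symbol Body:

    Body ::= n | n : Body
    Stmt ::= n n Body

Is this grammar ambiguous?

Unambiguous

Only Body is reachable from Body; ignoring the rest: Right-recursive list with a separator: after each atom, whether the separator follows determines the rule. One parse per string.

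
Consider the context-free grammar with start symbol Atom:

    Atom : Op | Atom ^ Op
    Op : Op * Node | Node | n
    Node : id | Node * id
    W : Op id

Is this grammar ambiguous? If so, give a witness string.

Ambiguous

Witness: id * id

Derivation 1: Atom ⇒ Op ⇒ Op * Node ⇒ Node * Node ⇒ id * Node ⇒ id * id
Derivation 2: Atom ⇒ Op ⇒ Node ⇒ Node * id ⇒ id * id

Two distinct leftmost derivations for the same string.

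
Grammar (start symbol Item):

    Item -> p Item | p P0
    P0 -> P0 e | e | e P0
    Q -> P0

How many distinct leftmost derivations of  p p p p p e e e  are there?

4

Parse trees for p p p p p e e e:
  [Item p [Item p [Item p [Item p [Item p [P0 [P0 [P0 e] e] e]]]]]]
  [Item p [Item p [Item p [Item p [Item p [P0 [P0 e [P0 e]] e]]]]]]
  [Item p [Item p [Item p [Item p [Item p [P0 e [P0 [P0 e] e]]]]]]]
  [Item p [Item p [Item p [Item p [Item p [P0 e [P0 e [P0 e]]]]]]]]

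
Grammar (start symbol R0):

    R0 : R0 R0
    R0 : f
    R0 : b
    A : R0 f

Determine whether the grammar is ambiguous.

Witness: b b b

Derivation 1: R0 ⇒ R0 R0 ⇒ R0 R0 R0 ⇒ b R0 R0 ⇒ b b R0 ⇒ b b b
Derivation 2: R0 ⇒ R0 R0 ⇒ b R0 ⇒ b R0 R0 ⇒ b b R0 ⇒ b b b

Two distinct leftmost derivations for the same string.

Ambiguous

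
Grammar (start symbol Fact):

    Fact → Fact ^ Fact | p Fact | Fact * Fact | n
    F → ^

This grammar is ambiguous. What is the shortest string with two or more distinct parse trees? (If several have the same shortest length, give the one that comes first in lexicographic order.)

p n * n

length 1: no string has ≥2 trees
length 2: no string has ≥2 trees
length 3: no string has ≥2 trees
length 4: p n * n has 2 parse trees

Two derivations of p n * n:
  Fact ⇒ p Fact ⇒ p Fact * Fact ⇒ p n * Fact ⇒ p n * n
  Fact ⇒ Fact * Fact ⇒ p Fact * Fact ⇒ p n * Fact ⇒ p n * n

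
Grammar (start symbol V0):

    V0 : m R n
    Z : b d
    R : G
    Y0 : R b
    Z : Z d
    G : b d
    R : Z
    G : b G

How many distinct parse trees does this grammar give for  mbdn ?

Parse trees for mbdn:
  [V0 m [R [G b d]] n]
  [V0 m [R [Z b d]] n]

2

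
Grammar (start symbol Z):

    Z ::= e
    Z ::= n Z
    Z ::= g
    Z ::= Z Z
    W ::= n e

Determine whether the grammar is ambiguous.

Witness: e e e

Derivation 1: Z ⇒ Z Z ⇒ e Z ⇒ e Z Z ⇒ e e Z ⇒ e e e
Derivation 2: Z ⇒ Z Z ⇒ Z Z Z ⇒ e Z Z ⇒ e e Z ⇒ e e e

Two distinct leftmost derivations for the same string.

Ambiguous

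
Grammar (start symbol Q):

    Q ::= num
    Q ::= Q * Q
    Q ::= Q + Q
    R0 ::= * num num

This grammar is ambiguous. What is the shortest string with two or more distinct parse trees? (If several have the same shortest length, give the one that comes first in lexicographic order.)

num * num * num

length 1: no string has ≥2 trees
length 3: no string has ≥2 trees
length 5: num * num * num has 2 parse trees

Two derivations of num * num * num:
  Q ⇒ Q * Q ⇒ num * Q ⇒ num * Q * Q ⇒ num * num * Q ⇒ num * num * num
  Q ⇒ Q * Q ⇒ Q * Q * Q ⇒ num * Q * Q ⇒ num * num * Q ⇒ num * num * num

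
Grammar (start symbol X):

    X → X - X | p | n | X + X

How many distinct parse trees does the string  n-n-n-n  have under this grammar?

Parse trees for n-n-n-n:
  [X [X n] - [X [X n] - [X [X n] - [X n]]]]
  [X [X n] - [X [X [X n] - [X n]] - [X n]]]
  [X [X [X n] - [X n]] - [X [X n] - [X n]]]
  [X [X [X n] - [X [X n] - [X n]]] - [X n]]
  [X [X [X [X n] - [X n]] - [X n]] - [X n]]

5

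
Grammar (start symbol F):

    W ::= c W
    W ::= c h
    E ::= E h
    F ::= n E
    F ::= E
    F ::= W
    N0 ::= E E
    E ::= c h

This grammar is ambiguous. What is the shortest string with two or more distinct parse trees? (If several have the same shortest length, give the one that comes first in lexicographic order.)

length 2: c h has 2 parse trees

Two derivations of c h:
  F ⇒ E ⇒ c h
  F ⇒ W ⇒ c h

c h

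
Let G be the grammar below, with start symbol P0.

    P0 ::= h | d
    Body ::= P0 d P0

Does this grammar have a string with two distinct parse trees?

Unambiguous

(Body is unreachable from P0, so its rules don't affect L(P0).) Restricted to the reachable nonterminals, every rule has the form A → t or A → t B, and no two rules for the same A share a first terminal. The grammar encodes a DFA — one run per string.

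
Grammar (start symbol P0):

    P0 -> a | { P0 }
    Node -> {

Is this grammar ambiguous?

Unambiguous

(Node is unreachable from P0, so its rules don't affect L(P0).) Each string is a nest of matched brackets around a single atom. An opening bracket forces the recursive rule; an atom forces the base rule.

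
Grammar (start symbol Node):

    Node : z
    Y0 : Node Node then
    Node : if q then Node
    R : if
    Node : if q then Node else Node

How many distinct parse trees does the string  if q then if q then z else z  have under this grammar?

Parse trees for if q then if q then z else z:
  [Node if q then [Node if q then [Node z] else [Node z]]]
  [Node if q then [Node if q then [Node z]] else [Node z]]

2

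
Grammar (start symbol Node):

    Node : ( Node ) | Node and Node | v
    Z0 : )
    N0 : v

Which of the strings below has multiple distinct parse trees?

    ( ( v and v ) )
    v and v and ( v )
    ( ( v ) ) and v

( ( v and v ) ): 1 tree
v and v and ( v ): 2 trees
( ( v ) ) and v: 1 tree

v and v and ( v )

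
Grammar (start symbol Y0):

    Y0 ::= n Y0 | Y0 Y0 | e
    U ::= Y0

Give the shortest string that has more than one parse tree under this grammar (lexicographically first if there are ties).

e e e

length 1: no string has ≥2 trees
length 2: no string has ≥2 trees
length 3: e e e has 2 parse trees

Two derivations of e e e:
  Y0 ⇒ Y0 Y0 ⇒ Y0 Y0 Y0 ⇒ e Y0 Y0 ⇒ e e Y0 ⇒ e e e
  Y0 ⇒ Y0 Y0 ⇒ e Y0 ⇒ e Y0 Y0 ⇒ e e Y0 ⇒ e e e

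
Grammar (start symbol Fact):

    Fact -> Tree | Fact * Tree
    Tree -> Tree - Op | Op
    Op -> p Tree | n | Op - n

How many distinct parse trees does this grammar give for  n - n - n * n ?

Parse trees for n - n - n * n:
  [Fact [Fact [Tree [Tree [Op n]] - [Op [Op n] - n]]] * [Tree [Op n]]]
  [Fact [Fact [Tree [Tree [Tree [Op n]] - [Op n]] - [Op n]]] * [Tree [Op n]]]
  [Fact [Fact [Tree [Tree [Op [Op n] - n]] - [Op n]]] * [Tree [Op n]]]
  [Fact [Fact [Tree [Op [Op [Op n] - n] - n]]] * [Tree [Op n]]]

4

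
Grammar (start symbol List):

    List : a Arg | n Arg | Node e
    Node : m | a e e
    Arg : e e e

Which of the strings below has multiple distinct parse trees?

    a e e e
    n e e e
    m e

a e e e: 2 trees
n e e e: 1 tree
m e: 1 tree

a e e e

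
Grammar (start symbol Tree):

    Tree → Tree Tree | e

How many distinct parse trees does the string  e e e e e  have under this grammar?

Parse trees for e e e e e (showing first 6 of 14):
  [Tree [Tree e] [Tree [Tree e] [Tree [Tree e] [Tree [Tree e] [Tree e]]]]]
  [Tree [Tree e] [Tree [Tree e] [Tree [Tree [Tree e] [Tree e]] [Tree e]]]]
  [Tree [Tree e] [Tree [Tree [Tree e] [Tree e]] [Tree [Tree e] [Tree e]]]]
  [Tree [Tree e] [Tree [Tree [Tree e] [Tree [Tree e] [Tree e]]] [Tree e]]]
  [Tree [Tree e] [Tree [Tree [Tree [Tree e] [Tree e]] [Tree e]] [Tree e]]]
  [Tree [Tree [Tree e] [Tree e]] [Tree [Tree e] [Tree [Tree e] [Tree e]]]]

14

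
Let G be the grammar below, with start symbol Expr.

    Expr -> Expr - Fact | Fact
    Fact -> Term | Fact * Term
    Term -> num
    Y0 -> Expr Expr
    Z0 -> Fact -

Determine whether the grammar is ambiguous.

Unambiguous

Only Expr, Fact, Term are reachable from Expr; ignoring the rest: Expr → Expr - Fact | Fact  ;  Fact → Fact * Term | Term  — a left-associative chain with Term at the bottom. Each string factors uniquely by precedence.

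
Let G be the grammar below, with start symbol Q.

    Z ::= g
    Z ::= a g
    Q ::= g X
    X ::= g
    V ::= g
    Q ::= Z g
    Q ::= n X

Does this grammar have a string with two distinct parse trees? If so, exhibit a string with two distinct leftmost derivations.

Ambiguous

Witness: g g

Derivation 1: Q ⇒ g X ⇒ g g
Derivation 2: Q ⇒ Z g ⇒ g g

Two distinct leftmost derivations for the same string.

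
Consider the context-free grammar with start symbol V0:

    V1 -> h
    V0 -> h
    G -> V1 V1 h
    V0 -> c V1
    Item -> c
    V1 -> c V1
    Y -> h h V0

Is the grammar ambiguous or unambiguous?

Unambiguous

Only V0, V1 are reachable from V0; ignoring the rest: The reachable rules are right-linear with at most one rule per (nonterminal, next-terminal) pair. Each input token forces the next rule, so parsing is deterministic.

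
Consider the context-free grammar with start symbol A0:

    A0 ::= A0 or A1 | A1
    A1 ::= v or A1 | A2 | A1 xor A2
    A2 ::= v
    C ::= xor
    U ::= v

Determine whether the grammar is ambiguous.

Witness: v or v

Derivation 1: A0 ⇒ A0 or A1 ⇒ A1 or A1 ⇒ A2 or A1 ⇒ v or A1 ⇒ v or A2 ⇒ v or v
Derivation 2: A0 ⇒ A1 ⇒ v or A1 ⇒ v or A2 ⇒ v or v

Two distinct leftmost derivations for the same string.

Ambiguous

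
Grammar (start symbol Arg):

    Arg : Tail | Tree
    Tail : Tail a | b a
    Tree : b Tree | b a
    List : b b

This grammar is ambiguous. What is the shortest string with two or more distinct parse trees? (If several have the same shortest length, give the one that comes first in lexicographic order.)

length 2: b a has 2 parse trees

Two derivations of b a:
  Arg ⇒ Tail ⇒ b a
  Arg ⇒ Tree ⇒ b a

b a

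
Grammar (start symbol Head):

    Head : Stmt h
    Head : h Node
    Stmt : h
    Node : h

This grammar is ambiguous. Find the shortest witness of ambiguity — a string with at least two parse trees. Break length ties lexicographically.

length 2: h h has 2 parse trees

Two derivations of h h:
  Head ⇒ Stmt h ⇒ h h
  Head ⇒ h Node ⇒ h h

h h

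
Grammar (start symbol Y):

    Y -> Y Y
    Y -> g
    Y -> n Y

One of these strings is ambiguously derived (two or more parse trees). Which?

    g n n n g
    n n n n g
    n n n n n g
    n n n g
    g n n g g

g n n n g: 1 tree
n n n n g: 1 tree
n n n n n g: 1 tree
n n n g: 1 tree
g n n g g: 4 trees

g n n g g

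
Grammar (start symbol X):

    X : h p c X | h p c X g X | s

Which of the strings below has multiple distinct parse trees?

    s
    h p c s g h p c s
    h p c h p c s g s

h p c h p c s g s

s: 1 tree
h p c s g h p c s: 1 tree
h p c h p c s g s: 2 trees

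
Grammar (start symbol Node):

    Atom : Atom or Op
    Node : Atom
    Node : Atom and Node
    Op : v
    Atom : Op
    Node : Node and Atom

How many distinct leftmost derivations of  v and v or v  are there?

2

Parse trees for v and v or v:
  [Node [Atom [Op v]] and [Node [Atom [Atom [Op v]] or [Op v]]]]
  [Node [Node [Atom [Op v]]] and [Atom [Atom [Op v]] or [Op v]]]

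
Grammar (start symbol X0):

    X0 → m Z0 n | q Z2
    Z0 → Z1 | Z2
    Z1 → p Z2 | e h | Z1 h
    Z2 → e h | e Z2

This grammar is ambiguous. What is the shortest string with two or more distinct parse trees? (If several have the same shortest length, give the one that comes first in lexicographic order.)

length 3: no string has ≥2 trees
length 4: m e h n has 2 parse trees

Two derivations of m e h n:
  X0 ⇒ m Z0 n ⇒ m Z1 n ⇒ m e h n
  X0 ⇒ m Z0 n ⇒ m Z2 n ⇒ m e h n

m e h n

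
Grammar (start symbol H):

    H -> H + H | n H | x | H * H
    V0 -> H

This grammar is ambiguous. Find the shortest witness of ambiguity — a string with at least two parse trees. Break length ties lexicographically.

n x * x

length 1: no string has ≥2 trees
length 2: no string has ≥2 trees
length 3: no string has ≥2 trees
length 4: n x * x has 2 parse trees

Two derivations of n x * x:
  H ⇒ n H ⇒ n H * H ⇒ n x * H ⇒ n x * x
  H ⇒ H * H ⇒ n H * H ⇒ n x * H ⇒ n x * x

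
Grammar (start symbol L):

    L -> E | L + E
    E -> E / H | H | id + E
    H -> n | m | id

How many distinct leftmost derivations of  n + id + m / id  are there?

3

Parse trees for n + id + m / id:
  [L [L [E [H n]]] + [E [E id + [E [H m]]] / [H id]]]
  [L [L [E [H n]]] + [E id + [E [E [H m]] / [H id]]]]
  [L [L [L [E [H n]]] + [E [H id]]] + [E [E [H m]] / [H id]]]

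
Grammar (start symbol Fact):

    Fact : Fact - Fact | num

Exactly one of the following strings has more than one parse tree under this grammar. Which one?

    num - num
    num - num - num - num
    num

num - num - num - num

num - num: 1 tree
num - num - num - num: 5 trees
num: 1 tree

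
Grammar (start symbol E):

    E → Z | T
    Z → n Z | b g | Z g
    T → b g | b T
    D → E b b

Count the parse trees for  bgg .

Parse trees for bgg:
  [E [Z [Z b g] g]]

1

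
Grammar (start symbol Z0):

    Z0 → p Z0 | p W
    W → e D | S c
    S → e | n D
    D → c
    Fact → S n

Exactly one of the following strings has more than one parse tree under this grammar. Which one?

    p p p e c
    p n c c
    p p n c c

p p p e c

p p p e c: 2 trees
p n c c: 1 tree
p p n c c: 1 tree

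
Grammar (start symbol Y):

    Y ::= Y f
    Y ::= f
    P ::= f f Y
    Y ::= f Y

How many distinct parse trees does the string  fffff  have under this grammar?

16

Parse trees for fffff (showing first 6 of 16):
  [Y [Y [Y [Y [Y f] f] f] f] f]
  [Y [Y [Y [Y f [Y f]] f] f] f]
  [Y [Y [Y f [Y [Y f] f]] f] f]
  [Y [Y [Y f [Y f [Y f]]] f] f]
  [Y [Y f [Y [Y [Y f] f] f]] f]
  [Y [Y f [Y [Y f [Y f]] f]] f]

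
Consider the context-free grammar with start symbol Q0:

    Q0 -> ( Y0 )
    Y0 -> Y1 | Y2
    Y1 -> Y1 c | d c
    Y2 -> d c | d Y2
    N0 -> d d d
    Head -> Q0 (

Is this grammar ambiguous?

Witness: ( d c )

Derivation 1: Q0 ⇒ ( Y0 ) ⇒ ( Y1 ) ⇒ ( d c )
Derivation 2: Q0 ⇒ ( Y0 ) ⇒ ( Y2 ) ⇒ ( d c )

Two distinct leftmost derivations for the same string.

Ambiguous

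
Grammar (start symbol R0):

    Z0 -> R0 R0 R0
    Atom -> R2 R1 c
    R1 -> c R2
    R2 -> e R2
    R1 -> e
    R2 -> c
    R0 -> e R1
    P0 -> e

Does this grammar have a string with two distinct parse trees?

Only R0, R1, R2 are reachable from R0; ignoring the rest: Restricted to the reachable nonterminals, every rule has the form A → t or A → t B, and no two rules for the same A share a first terminal. The grammar encodes a DFA — one run per string.

Unambiguous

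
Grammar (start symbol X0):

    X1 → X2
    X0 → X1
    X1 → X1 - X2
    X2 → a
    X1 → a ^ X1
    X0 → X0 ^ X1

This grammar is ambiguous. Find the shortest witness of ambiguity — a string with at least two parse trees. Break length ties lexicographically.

a ^ a

length 1: no string has ≥2 trees
length 3: a ^ a has 2 parse trees

Two derivations of a ^ a:
  X0 ⇒ X1 ⇒ a ^ X1 ⇒ a ^ X2 ⇒ a ^ a
  X0 ⇒ X0 ^ X1 ⇒ X1 ^ X1 ⇒ X2 ^ X1 ⇒ a ^ X1 ⇒ a ^ X2 ⇒ a ^ a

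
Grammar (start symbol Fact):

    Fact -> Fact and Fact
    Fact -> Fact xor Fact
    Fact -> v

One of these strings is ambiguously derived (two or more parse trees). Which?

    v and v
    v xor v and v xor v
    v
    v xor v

v and v: 1 tree
v xor v and v xor v: 5 trees
v: 1 tree
v xor v: 1 tree

v xor v and v xor v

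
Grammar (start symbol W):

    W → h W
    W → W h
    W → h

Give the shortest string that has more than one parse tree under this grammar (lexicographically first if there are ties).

length 1: no string has ≥2 trees
length 2: h h has 2 parse trees

Two derivations of h h:
  W ⇒ h W ⇒ h h
  W ⇒ W h ⇒ h h

h h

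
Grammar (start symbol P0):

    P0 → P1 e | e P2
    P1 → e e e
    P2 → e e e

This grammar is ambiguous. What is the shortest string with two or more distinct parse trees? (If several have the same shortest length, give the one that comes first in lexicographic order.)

length 4: e e e e has 2 parse trees

Two derivations of e e e e:
  P0 ⇒ P1 e ⇒ e e e e
  P0 ⇒ e P2 ⇒ e e e e

e e e e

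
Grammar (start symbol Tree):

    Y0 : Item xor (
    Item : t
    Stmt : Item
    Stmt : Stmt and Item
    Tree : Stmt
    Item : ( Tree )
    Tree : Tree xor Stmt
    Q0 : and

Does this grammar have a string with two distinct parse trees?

Only Tree, Stmt, Item are reachable from Tree; ignoring the rest: The grammar is stratified — Tree handles 'xor' (left-recursive), Stmt handles 'and', Item atoms. Each operator has a fixed associativity and precedence level, so every string has one parse.

Unambiguous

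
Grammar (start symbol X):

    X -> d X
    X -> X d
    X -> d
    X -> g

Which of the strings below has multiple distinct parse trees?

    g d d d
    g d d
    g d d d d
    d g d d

d g d d

g d d d: 1 tree
g d d: 1 tree
g d d d d: 1 tree
d g d d: 3 trees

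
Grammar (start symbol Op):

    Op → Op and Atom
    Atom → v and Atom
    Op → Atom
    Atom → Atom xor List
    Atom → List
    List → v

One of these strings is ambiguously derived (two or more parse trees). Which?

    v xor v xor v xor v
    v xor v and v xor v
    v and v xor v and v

v and v xor v and v

v xor v xor v xor v: 1 tree
v xor v and v xor v: 1 tree
v and v xor v and v: 3 trees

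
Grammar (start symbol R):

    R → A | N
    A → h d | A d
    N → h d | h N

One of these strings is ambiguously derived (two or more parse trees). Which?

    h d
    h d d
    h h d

h d

h d: 2 trees
h d d: 1 tree
h h d: 1 tree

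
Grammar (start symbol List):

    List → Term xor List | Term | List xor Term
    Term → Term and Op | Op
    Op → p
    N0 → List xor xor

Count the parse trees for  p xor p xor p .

4

Parse trees for p xor p xor p:
  [List [Term [Op p]] xor [List [Term [Op p]] xor [List [Term [Op p]]]]]
  [List [Term [Op p]] xor [List [List [Term [Op p]]] xor [Term [Op p]]]]
  [List [List [Term [Op p]] xor [List [Term [Op p]]]] xor [Term [Op p]]]
  [List [List [List [Term [Op p]]] xor [Term [Op p]]] xor [Term [Op p]]]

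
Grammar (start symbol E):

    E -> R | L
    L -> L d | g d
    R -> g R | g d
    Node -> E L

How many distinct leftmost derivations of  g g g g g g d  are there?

1

Parse trees for g g g g g g d:
  [E [R g [R g [R g [R g [R g [R g d]]]]]]]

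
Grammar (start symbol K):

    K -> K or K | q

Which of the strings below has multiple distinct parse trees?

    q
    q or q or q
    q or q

q or q or q

q: 1 tree
q or q or q: 2 trees
q or q: 1 tree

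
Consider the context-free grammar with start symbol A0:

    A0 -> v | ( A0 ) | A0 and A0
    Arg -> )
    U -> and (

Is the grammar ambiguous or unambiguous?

Witness: v and v and v

Derivation 1: A0 ⇒ A0 and A0 ⇒ v and A0 ⇒ v and A0 and A0 ⇒ v and v and A0 ⇒ v and v and v
Derivation 2: A0 ⇒ A0 and A0 ⇒ A0 and A0 and A0 ⇒ v and A0 and A0 ⇒ v and v and A0 ⇒ v and v and v

Two distinct leftmost derivations for the same string.

Ambiguous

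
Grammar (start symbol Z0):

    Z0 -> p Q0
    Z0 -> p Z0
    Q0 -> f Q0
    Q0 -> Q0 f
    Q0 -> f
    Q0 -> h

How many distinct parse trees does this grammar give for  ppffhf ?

Parse trees for ppffhf:
  [Z0 p [Z0 p [Q0 f [Q0 f [Q0 [Q0 h] f]]]]]
  [Z0 p [Z0 p [Q0 f [Q0 [Q0 f [Q0 h]] f]]]]
  [Z0 p [Z0 p [Q0 [Q0 f [Q0 f [Q0 h]]] f]]]

3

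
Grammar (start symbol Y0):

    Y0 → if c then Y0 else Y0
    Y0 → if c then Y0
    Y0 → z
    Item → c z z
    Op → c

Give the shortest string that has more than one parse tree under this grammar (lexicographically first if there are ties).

length 1: no string has ≥2 trees
length 4: no string has ≥2 trees
length 6: no string has ≥2 trees
length 7: no string has ≥2 trees
length 9: if c then if c then z else z has 2 parse trees

Two derivations of if c then if c then z else z:
  Y0 ⇒ if c then Y0 else Y0 ⇒ if c then if c then Y0 else Y0 ⇒ if c then if c then z else Y0 ⇒ if c then if c then z else z
  Y0 ⇒ if c then Y0 ⇒ if c then if c then Y0 else Y0 ⇒ if c then if c then z else Y0 ⇒ if c then if c then z else z

if c then if c then z else z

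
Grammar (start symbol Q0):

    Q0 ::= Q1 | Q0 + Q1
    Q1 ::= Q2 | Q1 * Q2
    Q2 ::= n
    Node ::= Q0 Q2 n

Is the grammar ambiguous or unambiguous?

Unambiguous

(Node is unreachable from Q0, so its rules don't affect L(Q0).) The grammar is stratified — Q0 handles '+' (left-recursive), Q1 handles '*', Q2 atoms. Each operator has a fixed associativity and precedence level, so every string has one parse.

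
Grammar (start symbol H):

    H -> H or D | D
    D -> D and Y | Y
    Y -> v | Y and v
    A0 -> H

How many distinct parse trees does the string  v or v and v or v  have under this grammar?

2

Parse trees for v or v and v or v:
  [H [H [H [D [Y v]]] or [D [D [Y v]] and [Y v]]] or [D [Y v]]]
  [H [H [H [D [Y v]]] or [D [Y [Y v] and v]]] or [D [Y v]]]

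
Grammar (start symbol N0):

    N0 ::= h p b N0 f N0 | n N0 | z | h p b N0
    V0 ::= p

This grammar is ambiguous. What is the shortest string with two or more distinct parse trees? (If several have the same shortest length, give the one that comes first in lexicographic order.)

length 1: no string has ≥2 trees
length 2: no string has ≥2 trees
length 3: no string has ≥2 trees
length 4: no string has ≥2 trees
length 5: no string has ≥2 trees
length 6: no string has ≥2 trees
length 7: no string has ≥2 trees
length 8: no string has ≥2 trees
length 9: h p b h p b z f z has 2 parse trees

Two derivations of h p b h p b z f z:
  N0 ⇒ h p b N0 f N0 ⇒ h p b h p b N0 f N0 ⇒ h p b h p b z f N0 ⇒ h p b h p b z f z
  N0 ⇒ h p b N0 ⇒ h p b h p b N0 f N0 ⇒ h p b h p b z f N0 ⇒ h p b h p b z f z

h p b h p b z f z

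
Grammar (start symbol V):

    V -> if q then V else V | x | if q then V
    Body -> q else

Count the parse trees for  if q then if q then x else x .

2

Parse trees for if q then if q then x else x:
  [V if q then [V if q then [V x]] else [V x]]
  [V if q then [V if q then [V x] else [V x]]]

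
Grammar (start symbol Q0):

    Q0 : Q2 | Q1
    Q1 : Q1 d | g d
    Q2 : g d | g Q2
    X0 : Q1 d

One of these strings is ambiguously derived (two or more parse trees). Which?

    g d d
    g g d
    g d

g d d: 1 tree
g g d: 1 tree
g d: 2 trees

g d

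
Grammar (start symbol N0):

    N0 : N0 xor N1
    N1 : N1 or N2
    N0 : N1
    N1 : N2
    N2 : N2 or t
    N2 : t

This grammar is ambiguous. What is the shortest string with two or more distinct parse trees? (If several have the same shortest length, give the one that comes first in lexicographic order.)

t or t

length 1: no string has ≥2 trees
length 3: t or t has 2 parse trees

Two derivations of t or t:
  N0 ⇒ N1 ⇒ N1 or N2 ⇒ N2 or N2 ⇒ t or N2 ⇒ t or t
  N0 ⇒ N1 ⇒ N2 ⇒ N2 or t ⇒ t or t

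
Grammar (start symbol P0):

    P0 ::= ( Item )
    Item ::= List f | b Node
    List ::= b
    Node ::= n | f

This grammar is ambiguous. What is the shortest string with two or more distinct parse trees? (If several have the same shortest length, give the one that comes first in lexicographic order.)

( b f )

length 4: ( b f ) has 2 parse trees

Two derivations of ( b f ):
  P0 ⇒ ( Item ) ⇒ ( List f ) ⇒ ( b f )
  P0 ⇒ ( Item ) ⇒ ( b Node ) ⇒ ( b f )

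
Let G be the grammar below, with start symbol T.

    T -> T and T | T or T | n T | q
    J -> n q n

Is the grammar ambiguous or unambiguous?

Ambiguous

Witness: n q and q

Derivation 1: T ⇒ T and T ⇒ n T and T ⇒ n q and T ⇒ n q and q
Derivation 2: T ⇒ n T ⇒ n T and T ⇒ n q and T ⇒ n q and q

Two distinct leftmost derivations for the same string.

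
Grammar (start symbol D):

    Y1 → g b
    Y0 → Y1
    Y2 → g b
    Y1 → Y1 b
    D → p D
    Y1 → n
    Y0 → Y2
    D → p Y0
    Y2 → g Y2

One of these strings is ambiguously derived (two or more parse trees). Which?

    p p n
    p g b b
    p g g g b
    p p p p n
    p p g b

p p n: 1 tree
p g b b: 1 tree
p g g g b: 1 tree
p p p p n: 1 tree
p p g b: 2 trees

p p g b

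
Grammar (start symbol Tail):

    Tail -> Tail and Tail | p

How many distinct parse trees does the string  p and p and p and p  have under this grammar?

5

Parse trees for p and p and p and p:
  [Tail [Tail p] and [Tail [Tail p] and [Tail [Tail p] and [Tail p]]]]
  [Tail [Tail p] and [Tail [Tail [Tail p] and [Tail p]] and [Tail p]]]
  [Tail [Tail [Tail p] and [Tail p]] and [Tail [Tail p] and [Tail p]]]
  [Tail [Tail [Tail p] and [Tail [Tail p] and [Tail p]]] and [Tail p]]
  [Tail [Tail [Tail [Tail p] and [Tail p]] and [Tail p]] and [Tail p]]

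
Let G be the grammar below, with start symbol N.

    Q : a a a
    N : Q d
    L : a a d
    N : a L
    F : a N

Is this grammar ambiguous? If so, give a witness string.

Ambiguous

Witness: a a a d

Derivation 1: N ⇒ Q d ⇒ a a a d
Derivation 2: N ⇒ a L ⇒ a a a d

Two distinct leftmost derivations for the same string.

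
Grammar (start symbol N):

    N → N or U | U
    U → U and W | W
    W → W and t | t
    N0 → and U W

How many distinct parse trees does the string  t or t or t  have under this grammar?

Parse trees for t or t or t:
  [N [N [N [U [W t]]] or [U [W t]]] or [U [W t]]]

1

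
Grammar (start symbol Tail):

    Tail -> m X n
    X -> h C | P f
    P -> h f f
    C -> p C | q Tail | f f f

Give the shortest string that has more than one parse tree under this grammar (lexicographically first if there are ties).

length 6: m h f f f n has 2 parse trees

Two derivations of m h f f f n:
  Tail ⇒ m X n ⇒ m h C n ⇒ m h f f f n
  Tail ⇒ m X n ⇒ m P f n ⇒ m h f f f n

m h f f f n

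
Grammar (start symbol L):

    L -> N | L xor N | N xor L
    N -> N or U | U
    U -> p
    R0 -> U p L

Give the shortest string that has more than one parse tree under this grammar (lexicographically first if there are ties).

length 1: no string has ≥2 trees
length 3: p xor p has 2 parse trees

Two derivations of p xor p:
  L ⇒ L xor N ⇒ N xor N ⇒ U xor N ⇒ p xor N ⇒ p xor U ⇒ p xor p
  L ⇒ N xor L ⇒ U xor L ⇒ p xor L ⇒ p xor N ⇒ p xor U ⇒ p xor p

p xor p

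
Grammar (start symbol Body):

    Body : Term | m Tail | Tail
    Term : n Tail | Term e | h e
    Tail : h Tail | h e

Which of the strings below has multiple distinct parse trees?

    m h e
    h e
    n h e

h e

m h e: 1 tree
h e: 2 trees
n h e: 1 tree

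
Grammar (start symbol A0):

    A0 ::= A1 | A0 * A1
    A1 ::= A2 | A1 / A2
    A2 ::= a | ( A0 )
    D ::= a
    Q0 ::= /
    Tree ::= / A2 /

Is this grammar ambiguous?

(D, Q0, Tree are unreachable from A0, so their rules don't affect L(A0).) This is a standard precedence ladder (A0 over A1 over A2), with each level left-recursive on its own operator ('*' at A0, '/' at A1). That structure is LR(1), hence unambiguous.

Unambiguous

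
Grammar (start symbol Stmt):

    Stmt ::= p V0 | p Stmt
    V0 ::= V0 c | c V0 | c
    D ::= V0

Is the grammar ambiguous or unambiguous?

Witness: p c c

Derivation 1: Stmt ⇒ p V0 ⇒ p V0 c ⇒ p c c
Derivation 2: Stmt ⇒ p V0 ⇒ p c V0 ⇒ p c c

Two distinct leftmost derivations for the same string.

Ambiguous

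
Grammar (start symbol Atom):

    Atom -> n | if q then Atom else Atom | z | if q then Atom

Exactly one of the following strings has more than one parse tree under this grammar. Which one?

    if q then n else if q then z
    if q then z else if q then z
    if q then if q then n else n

if q then if q then n else n

if q then n else if q then z: 1 tree
if q then z else if q then z: 1 tree
if q then if q then n else n: 2 trees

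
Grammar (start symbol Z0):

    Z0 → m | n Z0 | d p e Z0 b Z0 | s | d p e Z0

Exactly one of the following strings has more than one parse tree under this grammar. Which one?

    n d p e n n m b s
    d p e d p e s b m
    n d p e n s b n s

n d p e n n m b s: 1 tree
d p e d p e s b m: 2 trees
n d p e n s b n s: 1 tree

d p e d p e s b m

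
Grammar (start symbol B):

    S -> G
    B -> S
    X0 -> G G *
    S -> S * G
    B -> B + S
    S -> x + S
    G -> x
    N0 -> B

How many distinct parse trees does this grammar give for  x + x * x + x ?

Parse trees for x + x * x + x:
  [B [B [S [S x + [S [G x]]] * [G x]]] + [S [G x]]]
  [B [B [S x + [S [S [G x]] * [G x]]]] + [S [G x]]]
  [B [B [B [S [G x]]] + [S [S [G x]] * [G x]]] + [S [G x]]]

3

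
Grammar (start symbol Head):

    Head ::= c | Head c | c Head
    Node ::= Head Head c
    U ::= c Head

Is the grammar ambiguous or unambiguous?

Ambiguous

Witness: c c

Derivation 1: Head ⇒ Head c ⇒ c c
Derivation 2: Head ⇒ c Head ⇒ c c

Two distinct leftmost derivations for the same string.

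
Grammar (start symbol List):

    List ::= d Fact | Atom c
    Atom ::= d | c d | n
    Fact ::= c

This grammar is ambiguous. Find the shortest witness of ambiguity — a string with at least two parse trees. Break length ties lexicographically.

length 2: d c has 2 parse trees

Two derivations of d c:
  List ⇒ d Fact ⇒ d c
  List ⇒ Atom c ⇒ d c

d c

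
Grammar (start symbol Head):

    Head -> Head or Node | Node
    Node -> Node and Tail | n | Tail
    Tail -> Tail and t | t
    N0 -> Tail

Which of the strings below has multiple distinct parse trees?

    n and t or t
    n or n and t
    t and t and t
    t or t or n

t and t and t

n and t or t: 1 tree
n or n and t: 1 tree
t and t and t: 4 trees
t or t or n: 1 tree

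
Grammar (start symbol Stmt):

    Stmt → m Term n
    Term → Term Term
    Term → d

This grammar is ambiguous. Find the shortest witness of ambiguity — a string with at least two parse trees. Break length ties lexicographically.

length 3: no string has ≥2 trees
length 4: no string has ≥2 trees
length 5: m d d d n has 2 parse trees

Two derivations of m d d d n:
  Stmt ⇒ m Term n ⇒ m Term Term n ⇒ m Term Term Term n ⇒ m d Term Term n ⇒ m d d Term n ⇒ m d d d n
  Stmt ⇒ m Term n ⇒ m Term Term n ⇒ m d Term n ⇒ m d Term Term n ⇒ m d d Term n ⇒ m d d d n

m d d d n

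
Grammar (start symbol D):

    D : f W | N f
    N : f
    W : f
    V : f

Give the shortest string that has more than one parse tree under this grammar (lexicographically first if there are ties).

length 2: f f has 2 parse trees

Two derivations of f f:
  D ⇒ f W ⇒ f f
  D ⇒ N f ⇒ f f

f f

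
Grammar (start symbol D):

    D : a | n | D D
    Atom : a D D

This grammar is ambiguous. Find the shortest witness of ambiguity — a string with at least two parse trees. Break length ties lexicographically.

a a a

length 1: no string has ≥2 trees
length 2: no string has ≥2 trees
length 3: a a a has 2 parse trees

Two derivations of a a a:
  D ⇒ D D ⇒ a D ⇒ a D D ⇒ a a D ⇒ a a a
  D ⇒ D D ⇒ D D D ⇒ a D D ⇒ a a D ⇒ a a a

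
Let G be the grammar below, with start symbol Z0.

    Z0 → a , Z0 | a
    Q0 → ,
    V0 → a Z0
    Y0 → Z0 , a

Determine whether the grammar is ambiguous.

(Q0, V0, Y0 are unreachable from Z0, so their rules don't affect L(Z0).) Right-recursive list with a separator: after each atom, whether the separator follows determines the rule. One parse per string.

Unambiguous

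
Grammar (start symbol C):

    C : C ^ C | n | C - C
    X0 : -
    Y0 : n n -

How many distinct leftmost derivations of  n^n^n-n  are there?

Parse trees for n^n^n-n:
  [C [C n] ^ [C [C n] ^ [C [C n] - [C n]]]]
  [C [C n] ^ [C [C [C n] ^ [C n]] - [C n]]]
  [C [C [C n] ^ [C n]] ^ [C [C n] - [C n]]]
  [C [C [C n] ^ [C [C n] ^ [C n]]] - [C n]]
  [C [C [C [C n] ^ [C n]] ^ [C n]] - [C n]]

5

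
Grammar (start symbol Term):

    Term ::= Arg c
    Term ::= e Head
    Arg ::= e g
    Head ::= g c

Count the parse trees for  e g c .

2

Parse trees for e g c:
  [Term [Arg e g] c]
  [Term e [Head g c]]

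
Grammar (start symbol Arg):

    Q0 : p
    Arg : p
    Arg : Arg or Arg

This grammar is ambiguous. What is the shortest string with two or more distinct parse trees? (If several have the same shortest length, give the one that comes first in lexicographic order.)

length 1: no string has ≥2 trees
length 3: no string has ≥2 trees
length 5: p or p or p has 2 parse trees

Two derivations of p or p or p:
  Arg ⇒ Arg or Arg ⇒ p or Arg ⇒ p or Arg or Arg ⇒ p or p or Arg ⇒ p or p or p
  Arg ⇒ Arg or Arg ⇒ Arg or Arg or Arg ⇒ p or Arg or Arg ⇒ p or p or Arg ⇒ p or p or p

p or p or p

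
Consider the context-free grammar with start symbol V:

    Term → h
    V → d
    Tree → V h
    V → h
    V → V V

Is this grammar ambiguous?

Witness: d d d

Derivation 1: V ⇒ V V ⇒ d V ⇒ d V V ⇒ d d V ⇒ d d d
Derivation 2: V ⇒ V V ⇒ V V V ⇒ d V V ⇒ d d V ⇒ d d d

Two distinct leftmost derivations for the same string.

Ambiguous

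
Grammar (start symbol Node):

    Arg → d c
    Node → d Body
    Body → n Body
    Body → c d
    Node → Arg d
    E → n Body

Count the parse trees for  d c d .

2

Parse trees for d c d:
  [Node d [Body c d]]
  [Node [Arg d c] d]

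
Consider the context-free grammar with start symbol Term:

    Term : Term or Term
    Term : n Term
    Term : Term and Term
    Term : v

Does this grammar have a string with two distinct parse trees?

Witness: n v and v

Derivation 1: Term ⇒ n Term ⇒ n Term and Term ⇒ n v and Term ⇒ n v and v
Derivation 2: Term ⇒ Term and Term ⇒ n Term and Term ⇒ n v and Term ⇒ n v and v

Two distinct leftmost derivations for the same string.

Ambiguous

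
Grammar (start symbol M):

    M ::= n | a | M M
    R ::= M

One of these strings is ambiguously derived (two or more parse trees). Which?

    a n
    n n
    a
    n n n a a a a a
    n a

n n n a a a a a

a n: 1 tree
n n: 1 tree
a: 1 tree
n n n a a a a a: 429 trees
n a: 1 tree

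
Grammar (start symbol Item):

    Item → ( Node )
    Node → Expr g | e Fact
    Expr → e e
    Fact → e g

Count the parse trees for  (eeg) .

2

Parse trees for (eeg):
  [Item ( [Node [Expr e e] g] )]
  [Item ( [Node e [Fact e g]] )]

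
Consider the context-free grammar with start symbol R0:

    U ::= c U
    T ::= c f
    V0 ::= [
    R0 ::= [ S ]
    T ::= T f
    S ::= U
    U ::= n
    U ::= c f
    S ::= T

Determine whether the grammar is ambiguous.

Ambiguous

Witness: [ c f ]

Derivation 1: R0 ⇒ [ S ] ⇒ [ U ] ⇒ [ c f ]
Derivation 2: R0 ⇒ [ S ] ⇒ [ T ] ⇒ [ c f ]

Two distinct leftmost derivations for the same string.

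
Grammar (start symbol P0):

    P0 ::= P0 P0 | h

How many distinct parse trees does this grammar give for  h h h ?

Parse trees for h h h:
  [P0 [P0 h] [P0 [P0 h] [P0 h]]]
  [P0 [P0 [P0 h] [P0 h]] [P0 h]]

2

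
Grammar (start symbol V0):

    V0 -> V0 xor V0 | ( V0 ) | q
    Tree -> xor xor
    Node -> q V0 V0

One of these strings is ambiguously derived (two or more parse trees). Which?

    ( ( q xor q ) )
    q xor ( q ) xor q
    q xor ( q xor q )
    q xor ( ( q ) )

q xor ( q ) xor q

( ( q xor q ) ): 1 tree
q xor ( q ) xor q: 2 trees
q xor ( q xor q ): 1 tree
q xor ( ( q ) ): 1 tree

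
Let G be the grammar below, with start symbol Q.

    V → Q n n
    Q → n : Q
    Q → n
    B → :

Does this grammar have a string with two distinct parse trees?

(B, V are unreachable from Q, so their rules don't affect L(Q).) The reachable grammar is A → atom sep A | atom. Each atom is followed by either the separator (recurse) or end-of-string (stop) — no choice point.

Unambiguous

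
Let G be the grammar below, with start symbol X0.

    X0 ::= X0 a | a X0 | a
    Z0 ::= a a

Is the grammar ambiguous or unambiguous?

Witness: a a

Derivation 1: X0 ⇒ X0 a ⇒ a a
Derivation 2: X0 ⇒ a X0 ⇒ a a

Two distinct leftmost derivations for the same string.

Ambiguous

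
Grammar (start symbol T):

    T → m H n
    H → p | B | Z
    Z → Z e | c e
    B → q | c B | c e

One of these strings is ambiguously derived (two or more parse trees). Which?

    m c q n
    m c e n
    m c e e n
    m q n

m c q n: 1 tree
m c e n: 2 trees
m c e e n: 1 tree
m q n: 1 tree

m c e n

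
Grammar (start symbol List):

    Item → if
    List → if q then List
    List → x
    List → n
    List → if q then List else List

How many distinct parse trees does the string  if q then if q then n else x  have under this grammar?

2

Parse trees for if q then if q then n else x:
  [List if q then [List if q then [List n] else [List x]]]
  [List if q then [List if q then [List n]] else [List x]]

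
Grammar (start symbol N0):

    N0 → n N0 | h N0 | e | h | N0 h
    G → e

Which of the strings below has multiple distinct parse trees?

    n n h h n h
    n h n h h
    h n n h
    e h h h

n n h h n h: 1 tree
n h n h h: 5 trees
h n n h: 1 tree
e h h h: 1 tree

n h n h h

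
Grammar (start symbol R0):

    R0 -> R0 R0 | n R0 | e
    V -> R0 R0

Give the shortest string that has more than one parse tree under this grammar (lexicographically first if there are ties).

e e e

length 1: no string has ≥2 trees
length 2: no string has ≥2 trees
length 3: e e e has 2 parse trees

Two derivations of e e e:
  R0 ⇒ R0 R0 ⇒ R0 R0 R0 ⇒ e R0 R0 ⇒ e e R0 ⇒ e e e
  R0 ⇒ R0 R0 ⇒ e R0 ⇒ e R0 R0 ⇒ e e R0 ⇒ e e e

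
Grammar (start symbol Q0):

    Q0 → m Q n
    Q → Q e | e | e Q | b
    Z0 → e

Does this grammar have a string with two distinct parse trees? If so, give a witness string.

Ambiguous

Witness: m e e n

Derivation 1: Q0 ⇒ m Q n ⇒ m Q e n ⇒ m e e n
Derivation 2: Q0 ⇒ m Q n ⇒ m e Q n ⇒ m e e n

Two distinct leftmost derivations for the same string.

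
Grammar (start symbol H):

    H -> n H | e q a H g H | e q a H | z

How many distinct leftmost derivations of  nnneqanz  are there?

Parse trees for nnneqanz:
  [H n [H n [H n [H e q a [H n [H z]]]]]]

1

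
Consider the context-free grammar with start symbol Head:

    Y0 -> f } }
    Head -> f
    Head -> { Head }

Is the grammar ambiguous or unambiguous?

Only Head is reachable from Head; ignoring the rest: Each string is a nest of matched brackets around a single atom. An opening bracket forces the recursive rule; an atom forces the base rule.

Unambiguous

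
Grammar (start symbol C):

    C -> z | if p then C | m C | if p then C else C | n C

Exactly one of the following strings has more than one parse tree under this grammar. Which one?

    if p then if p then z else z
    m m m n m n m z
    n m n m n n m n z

if p then if p then z else z: 2 trees
m m m n m n m z: 1 tree
n m n m n n m n z: 1 tree

if p then if p then z else z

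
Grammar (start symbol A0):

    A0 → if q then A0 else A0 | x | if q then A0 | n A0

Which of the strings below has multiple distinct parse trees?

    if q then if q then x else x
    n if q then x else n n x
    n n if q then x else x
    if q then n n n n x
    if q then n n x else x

if q then if q then x else x

if q then if q then x else x: 2 trees
n if q then x else n n x: 1 tree
n n if q then x else x: 1 tree
if q then n n n n x: 1 tree
if q then n n x else x: 1 tree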